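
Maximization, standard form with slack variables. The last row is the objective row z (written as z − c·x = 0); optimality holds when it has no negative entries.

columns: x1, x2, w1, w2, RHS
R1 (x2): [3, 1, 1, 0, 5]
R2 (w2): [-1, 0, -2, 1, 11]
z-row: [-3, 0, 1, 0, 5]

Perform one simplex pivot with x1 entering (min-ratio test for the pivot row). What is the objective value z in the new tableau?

Ratio test on column x1 — row 1: 5/3 = 5/3; row 2: entry -1 ≤ 0. Minimum is 5/3 at row 1 (x2 leaves); pivot element 3.
Pivot on row 1; the z-row RHS becomes 5 − (-3)·(5/3) = 10.

10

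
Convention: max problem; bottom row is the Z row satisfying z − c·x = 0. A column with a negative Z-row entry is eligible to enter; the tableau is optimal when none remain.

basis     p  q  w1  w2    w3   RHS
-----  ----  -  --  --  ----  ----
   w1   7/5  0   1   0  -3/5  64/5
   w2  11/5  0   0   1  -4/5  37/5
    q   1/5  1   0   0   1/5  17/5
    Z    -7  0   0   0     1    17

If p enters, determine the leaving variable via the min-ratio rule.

w2

Column p entries and ratios — w1: (64/5)/(7/5) = 64/7; w2: (37/5)/(11/5) = 37/11; q: (17/5)/(1/5) = 17.
Smallest ratio is 37/11 in the row of w2, so w2 leaves.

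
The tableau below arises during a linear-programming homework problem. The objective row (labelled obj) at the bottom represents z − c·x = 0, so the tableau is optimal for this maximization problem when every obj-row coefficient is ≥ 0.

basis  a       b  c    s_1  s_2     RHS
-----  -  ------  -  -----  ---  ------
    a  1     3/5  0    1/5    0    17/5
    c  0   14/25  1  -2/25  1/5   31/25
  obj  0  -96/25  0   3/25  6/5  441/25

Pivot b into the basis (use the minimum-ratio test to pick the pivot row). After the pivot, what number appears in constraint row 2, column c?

Ratio test on column b — row 1: (17/5)/(3/5) = 17/3; row 2: (31/25)/(14/25) = 31/14. Minimum is 31/14 at row 2 (c leaves); pivot element 14/25.
Divide row 2 by 14/25; eliminate column b from the other rows.
In the new row 2, the c entry is the old entry divided by the pivot: 1/(14/25) = 25/14.

25/14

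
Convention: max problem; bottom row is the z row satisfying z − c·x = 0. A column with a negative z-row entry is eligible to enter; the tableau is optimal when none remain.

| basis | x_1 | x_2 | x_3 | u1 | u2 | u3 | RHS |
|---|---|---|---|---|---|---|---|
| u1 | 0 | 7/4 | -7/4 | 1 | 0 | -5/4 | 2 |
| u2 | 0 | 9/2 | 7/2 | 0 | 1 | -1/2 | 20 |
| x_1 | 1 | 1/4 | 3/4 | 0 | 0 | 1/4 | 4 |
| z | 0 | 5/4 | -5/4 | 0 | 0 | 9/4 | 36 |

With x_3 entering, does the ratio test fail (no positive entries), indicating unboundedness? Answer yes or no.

Column x_3 has positive entries in row(s) 2, 3, so the ratio test bounds it — not unbounded.

no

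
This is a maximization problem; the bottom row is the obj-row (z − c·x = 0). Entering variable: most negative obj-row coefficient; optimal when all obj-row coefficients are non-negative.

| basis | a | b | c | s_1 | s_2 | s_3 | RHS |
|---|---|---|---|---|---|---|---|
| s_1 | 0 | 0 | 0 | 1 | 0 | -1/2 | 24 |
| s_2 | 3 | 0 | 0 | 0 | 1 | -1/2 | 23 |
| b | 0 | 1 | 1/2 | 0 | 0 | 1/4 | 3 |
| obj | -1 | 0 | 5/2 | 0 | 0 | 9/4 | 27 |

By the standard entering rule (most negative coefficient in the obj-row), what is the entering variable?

Negative obj-row entries: a: -1.
The most negative is -1 in column a, so a enters.

a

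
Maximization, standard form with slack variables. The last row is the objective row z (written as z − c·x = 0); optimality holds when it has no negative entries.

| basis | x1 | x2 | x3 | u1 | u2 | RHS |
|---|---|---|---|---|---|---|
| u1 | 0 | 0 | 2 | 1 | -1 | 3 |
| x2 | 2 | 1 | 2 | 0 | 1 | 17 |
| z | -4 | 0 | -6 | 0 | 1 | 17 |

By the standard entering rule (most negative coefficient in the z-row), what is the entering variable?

Negative z-row entries: x1: -4, x3: -6.
The most negative is -6 in column x3, so x3 enters.

x3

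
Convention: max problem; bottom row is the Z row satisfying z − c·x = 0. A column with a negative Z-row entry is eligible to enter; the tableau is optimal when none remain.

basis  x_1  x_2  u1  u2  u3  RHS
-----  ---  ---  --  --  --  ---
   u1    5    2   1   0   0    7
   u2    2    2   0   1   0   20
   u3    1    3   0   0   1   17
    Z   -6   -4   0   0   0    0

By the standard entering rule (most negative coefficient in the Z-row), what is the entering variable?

Negative Z-row entries: x_1: -6, x_2: -4.
The most negative is -6 in column x_1, so x_1 enters.

x_1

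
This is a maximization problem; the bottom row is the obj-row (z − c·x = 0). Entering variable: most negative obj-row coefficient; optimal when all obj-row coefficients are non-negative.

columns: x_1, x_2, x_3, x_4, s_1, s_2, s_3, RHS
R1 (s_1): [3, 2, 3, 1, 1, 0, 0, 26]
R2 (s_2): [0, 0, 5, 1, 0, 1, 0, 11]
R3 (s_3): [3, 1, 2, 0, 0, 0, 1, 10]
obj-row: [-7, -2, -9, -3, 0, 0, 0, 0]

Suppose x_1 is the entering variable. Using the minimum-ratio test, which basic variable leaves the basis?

Column x_1 entries and ratios — s_1: 26/3 = 26/3; s_2: 0 ≤ 0, skip; s_3: 10/3 = 10/3.
Smallest ratio is 10/3 in the row of s_3, so s_3 leaves.

s_3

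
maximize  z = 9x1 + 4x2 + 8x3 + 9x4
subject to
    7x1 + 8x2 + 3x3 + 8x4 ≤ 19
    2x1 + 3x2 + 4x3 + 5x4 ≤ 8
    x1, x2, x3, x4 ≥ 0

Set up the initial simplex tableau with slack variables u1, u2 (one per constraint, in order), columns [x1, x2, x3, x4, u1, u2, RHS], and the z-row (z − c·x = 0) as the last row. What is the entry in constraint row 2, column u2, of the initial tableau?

Slack u2 belongs to constraint 2; its column is the unit vector e_2, so the entry in row 2 is 1.

1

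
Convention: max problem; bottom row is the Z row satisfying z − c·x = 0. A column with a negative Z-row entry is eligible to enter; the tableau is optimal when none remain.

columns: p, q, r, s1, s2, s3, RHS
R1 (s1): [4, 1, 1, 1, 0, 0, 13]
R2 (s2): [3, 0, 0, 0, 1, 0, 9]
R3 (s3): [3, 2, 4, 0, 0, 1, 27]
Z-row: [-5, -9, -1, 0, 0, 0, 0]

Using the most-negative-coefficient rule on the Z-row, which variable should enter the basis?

Negative Z-row entries: p: -5, q: -9, r: -1.
The most negative is -9 in column q, so q enters.

q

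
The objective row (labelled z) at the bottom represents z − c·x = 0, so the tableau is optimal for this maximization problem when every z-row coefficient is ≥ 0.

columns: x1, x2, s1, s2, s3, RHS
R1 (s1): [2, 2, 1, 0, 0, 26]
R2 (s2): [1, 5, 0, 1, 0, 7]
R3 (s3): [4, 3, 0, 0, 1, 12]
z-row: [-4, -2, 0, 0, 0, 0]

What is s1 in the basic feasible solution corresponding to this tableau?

s1 is basic (row 1); its value is the RHS of that row, 26.

26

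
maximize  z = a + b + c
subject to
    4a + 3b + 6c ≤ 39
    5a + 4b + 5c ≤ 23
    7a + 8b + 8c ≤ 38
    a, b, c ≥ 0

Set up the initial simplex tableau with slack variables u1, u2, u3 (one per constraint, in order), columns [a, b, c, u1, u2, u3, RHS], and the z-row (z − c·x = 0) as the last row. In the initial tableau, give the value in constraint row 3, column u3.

1

Slack u3 belongs to constraint 3; its column is the unit vector e_3, so the entry in row 3 is 1.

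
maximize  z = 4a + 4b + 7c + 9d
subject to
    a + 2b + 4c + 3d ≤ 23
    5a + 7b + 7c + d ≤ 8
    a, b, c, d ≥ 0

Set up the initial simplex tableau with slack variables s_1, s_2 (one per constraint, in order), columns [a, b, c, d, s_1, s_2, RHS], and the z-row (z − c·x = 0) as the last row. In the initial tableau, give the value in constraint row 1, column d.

3

Constraint 1 has coefficient 3 on d.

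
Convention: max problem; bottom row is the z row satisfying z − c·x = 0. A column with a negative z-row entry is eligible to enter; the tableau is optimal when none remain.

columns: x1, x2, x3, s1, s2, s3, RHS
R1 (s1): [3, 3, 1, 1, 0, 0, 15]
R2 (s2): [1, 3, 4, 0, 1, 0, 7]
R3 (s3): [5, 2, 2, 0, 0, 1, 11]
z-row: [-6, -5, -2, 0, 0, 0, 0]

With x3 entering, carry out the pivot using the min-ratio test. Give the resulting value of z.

Ratio test on column x3 — row 1: 15/1 = 15; row 2: 7/4 = 7/4; row 3: 11/2 = 11/2. Minimum is 7/4 at row 2 (s2 leaves); pivot element 4.
Pivot on row 2; the z-row RHS becomes 0 − (-2)·(7/4) = 7/2.

7/2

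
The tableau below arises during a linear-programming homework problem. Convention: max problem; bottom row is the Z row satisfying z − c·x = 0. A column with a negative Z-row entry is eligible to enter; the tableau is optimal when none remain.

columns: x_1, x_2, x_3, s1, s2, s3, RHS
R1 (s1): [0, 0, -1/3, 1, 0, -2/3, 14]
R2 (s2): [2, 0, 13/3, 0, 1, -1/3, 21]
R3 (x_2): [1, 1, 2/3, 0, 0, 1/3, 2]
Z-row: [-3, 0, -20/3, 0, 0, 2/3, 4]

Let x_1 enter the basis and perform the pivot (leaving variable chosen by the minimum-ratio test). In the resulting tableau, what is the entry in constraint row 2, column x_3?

3

Ratio test on column x_1 — row 1: entry 0 ≤ 0; row 2: 21/2 = 21/2; row 3: 2/1 = 2. Minimum is 2 at row 3 (x_2 leaves); pivot element 1.
Divide row 3 by 1; eliminate column x_1 from the other rows.
Row 2 update in column x_3: 13/3 − 2·(2/3) = 3.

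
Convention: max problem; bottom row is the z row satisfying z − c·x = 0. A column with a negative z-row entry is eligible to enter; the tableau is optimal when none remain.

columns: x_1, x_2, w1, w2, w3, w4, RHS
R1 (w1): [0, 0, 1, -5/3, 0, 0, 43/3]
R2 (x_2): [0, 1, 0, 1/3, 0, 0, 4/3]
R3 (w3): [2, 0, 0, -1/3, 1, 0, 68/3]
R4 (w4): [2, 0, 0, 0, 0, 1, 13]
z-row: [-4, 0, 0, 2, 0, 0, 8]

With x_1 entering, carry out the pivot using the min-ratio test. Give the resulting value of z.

Ratio test on column x_1 — row 1: entry 0 ≤ 0; row 2: entry 0 ≤ 0; row 3: (68/3)/2 = 34/3; row 4: 13/2 = 13/2. Minimum is 13/2 at row 4 (w4 leaves); pivot element 2.
Pivot on row 4; the z-row RHS becomes 8 − (-4)·(13/2) = 34.

34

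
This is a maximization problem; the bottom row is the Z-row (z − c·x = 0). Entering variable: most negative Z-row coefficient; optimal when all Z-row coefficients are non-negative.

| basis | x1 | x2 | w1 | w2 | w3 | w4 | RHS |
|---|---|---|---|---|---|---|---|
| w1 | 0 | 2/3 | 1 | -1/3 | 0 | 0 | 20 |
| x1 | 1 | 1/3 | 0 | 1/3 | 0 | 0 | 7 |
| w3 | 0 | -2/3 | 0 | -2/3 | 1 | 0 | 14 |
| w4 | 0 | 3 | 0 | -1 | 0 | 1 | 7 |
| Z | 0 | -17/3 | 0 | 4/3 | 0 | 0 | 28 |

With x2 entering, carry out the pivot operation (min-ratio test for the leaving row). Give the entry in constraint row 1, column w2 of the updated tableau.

-1/9

Ratio test on column x2 — row 1: 20/(2/3) = 30; row 2: 7/(1/3) = 21; row 3: entry -2/3 ≤ 0; row 4: 7/3 = 7/3. Minimum is 7/3 at row 4 (w4 leaves); pivot element 3.
Divide row 4 by 3; eliminate column x2 from the other rows.
Row 1 update in column w2: -1/3 − (2/3)·(-1/3) = -1/9.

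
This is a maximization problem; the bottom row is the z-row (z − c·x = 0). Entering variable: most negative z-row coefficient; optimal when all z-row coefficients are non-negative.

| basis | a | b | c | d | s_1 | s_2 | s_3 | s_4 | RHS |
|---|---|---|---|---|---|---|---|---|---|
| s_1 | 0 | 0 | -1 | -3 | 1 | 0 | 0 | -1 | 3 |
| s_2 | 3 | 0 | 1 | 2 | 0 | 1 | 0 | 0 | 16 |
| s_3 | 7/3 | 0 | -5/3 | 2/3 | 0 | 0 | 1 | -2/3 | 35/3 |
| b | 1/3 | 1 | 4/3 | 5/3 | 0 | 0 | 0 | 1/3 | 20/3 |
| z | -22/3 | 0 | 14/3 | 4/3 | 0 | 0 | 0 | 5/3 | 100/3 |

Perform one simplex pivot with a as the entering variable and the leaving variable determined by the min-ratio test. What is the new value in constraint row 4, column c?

11/7

Ratio test on column a — row 1: entry 0 ≤ 0; row 2: 16/3 = 16/3; row 3: (35/3)/(7/3) = 5; row 4: (20/3)/(1/3) = 20. Minimum is 5 at row 3 (s_3 leaves); pivot element 7/3.
Divide row 3 by 7/3; eliminate column a from the other rows.
Row 4 update in column c: 4/3 − (1/3)·(-5/7) = 11/7.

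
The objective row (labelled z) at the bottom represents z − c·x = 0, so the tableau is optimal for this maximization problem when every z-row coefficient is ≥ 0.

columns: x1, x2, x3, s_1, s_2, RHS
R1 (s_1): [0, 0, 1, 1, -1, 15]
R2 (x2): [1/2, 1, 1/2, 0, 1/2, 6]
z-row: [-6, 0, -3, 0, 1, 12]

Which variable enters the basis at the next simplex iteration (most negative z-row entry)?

Negative z-row entries: x1: -6, x3: -3.
The most negative is -6 in column x1, so x1 enters.

x1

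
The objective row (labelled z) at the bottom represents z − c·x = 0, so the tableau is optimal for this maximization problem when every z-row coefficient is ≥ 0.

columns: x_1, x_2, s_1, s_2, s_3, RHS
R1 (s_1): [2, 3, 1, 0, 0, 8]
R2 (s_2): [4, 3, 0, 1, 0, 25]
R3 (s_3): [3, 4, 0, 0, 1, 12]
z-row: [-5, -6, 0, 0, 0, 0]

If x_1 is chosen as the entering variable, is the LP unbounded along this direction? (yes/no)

Column x_1 has positive entries in row(s) 1, 2, 3, so the ratio test bounds it — not unbounded.

no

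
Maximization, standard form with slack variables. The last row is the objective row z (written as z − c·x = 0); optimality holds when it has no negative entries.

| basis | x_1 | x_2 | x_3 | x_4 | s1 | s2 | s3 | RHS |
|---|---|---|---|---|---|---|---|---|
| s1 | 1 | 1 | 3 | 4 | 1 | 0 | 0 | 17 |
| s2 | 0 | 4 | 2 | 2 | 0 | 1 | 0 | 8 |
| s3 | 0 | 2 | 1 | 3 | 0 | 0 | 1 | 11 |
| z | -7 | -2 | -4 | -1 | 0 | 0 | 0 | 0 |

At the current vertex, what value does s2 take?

s2 is basic (row 2); its value is the RHS of that row, 8.

8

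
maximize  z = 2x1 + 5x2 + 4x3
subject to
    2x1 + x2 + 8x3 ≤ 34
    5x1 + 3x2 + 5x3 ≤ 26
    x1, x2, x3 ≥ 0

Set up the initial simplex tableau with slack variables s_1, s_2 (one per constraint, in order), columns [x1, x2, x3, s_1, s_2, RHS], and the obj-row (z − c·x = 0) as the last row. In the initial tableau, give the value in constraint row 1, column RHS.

34

The RHS of constraint 1 is b_1 = 34.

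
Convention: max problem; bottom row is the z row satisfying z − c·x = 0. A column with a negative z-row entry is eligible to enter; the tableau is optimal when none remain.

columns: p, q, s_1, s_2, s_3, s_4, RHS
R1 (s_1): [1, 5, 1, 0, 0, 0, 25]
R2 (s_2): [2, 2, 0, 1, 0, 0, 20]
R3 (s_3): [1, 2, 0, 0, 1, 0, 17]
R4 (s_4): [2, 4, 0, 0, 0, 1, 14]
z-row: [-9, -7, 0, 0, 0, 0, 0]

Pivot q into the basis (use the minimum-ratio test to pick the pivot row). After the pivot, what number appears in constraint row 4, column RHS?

7/2

Ratio test on column q — row 1: 25/5 = 5; row 2: 20/2 = 10; row 3: 17/2 = 17/2; row 4: 14/4 = 7/2. Minimum is 7/2 at row 4 (s_4 leaves); pivot element 4.
Divide row 4 by 4; eliminate column q from the other rows.
In the new row 4, the RHS entry is the old entry divided by the pivot: 14/4 = 7/2.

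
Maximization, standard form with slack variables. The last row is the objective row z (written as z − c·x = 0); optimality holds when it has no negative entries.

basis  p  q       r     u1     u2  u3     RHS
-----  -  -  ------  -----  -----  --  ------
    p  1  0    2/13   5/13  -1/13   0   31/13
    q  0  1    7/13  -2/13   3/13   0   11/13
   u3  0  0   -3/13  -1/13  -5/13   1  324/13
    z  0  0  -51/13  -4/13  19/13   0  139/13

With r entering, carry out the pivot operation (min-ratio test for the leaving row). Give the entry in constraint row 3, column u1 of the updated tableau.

Ratio test on column r — row 1: (31/13)/(2/13) = 31/2; row 2: (11/13)/(7/13) = 11/7; row 3: entry -3/13 ≤ 0. Minimum is 11/7 at row 2 (q leaves); pivot element 7/13.
Divide row 2 by 7/13; eliminate column r from the other rows.
Row 3 update in column u1: -1/13 − (-3/13)·(-2/7) = -1/7.

-1/7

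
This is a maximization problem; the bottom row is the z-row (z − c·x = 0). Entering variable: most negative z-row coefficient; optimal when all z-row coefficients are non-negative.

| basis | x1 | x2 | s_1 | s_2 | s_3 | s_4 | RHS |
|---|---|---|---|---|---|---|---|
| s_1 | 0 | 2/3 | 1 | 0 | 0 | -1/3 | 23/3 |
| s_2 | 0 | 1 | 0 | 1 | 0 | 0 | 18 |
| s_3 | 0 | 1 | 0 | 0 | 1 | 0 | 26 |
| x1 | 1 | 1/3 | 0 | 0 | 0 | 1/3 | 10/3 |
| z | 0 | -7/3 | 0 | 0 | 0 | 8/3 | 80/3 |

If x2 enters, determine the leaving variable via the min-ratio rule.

x1

Column x2 entries and ratios — s_1: (23/3)/(2/3) = 23/2; s_2: 18/1 = 18; s_3: 26/1 = 26; x1: (10/3)/(1/3) = 10.
Smallest ratio is 10 in the row of x1, so x1 leaves.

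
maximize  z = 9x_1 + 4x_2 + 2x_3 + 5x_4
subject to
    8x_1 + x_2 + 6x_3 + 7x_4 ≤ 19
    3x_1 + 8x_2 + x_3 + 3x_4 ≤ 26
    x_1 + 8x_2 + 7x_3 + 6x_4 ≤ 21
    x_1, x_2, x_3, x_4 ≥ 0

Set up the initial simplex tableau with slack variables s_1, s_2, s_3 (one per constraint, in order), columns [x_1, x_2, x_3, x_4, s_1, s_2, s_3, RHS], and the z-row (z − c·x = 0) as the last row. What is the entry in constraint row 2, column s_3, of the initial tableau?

Slack s_3 belongs to constraint 3; its column is the unit vector e_3, so the entry in row 2 is 0.

0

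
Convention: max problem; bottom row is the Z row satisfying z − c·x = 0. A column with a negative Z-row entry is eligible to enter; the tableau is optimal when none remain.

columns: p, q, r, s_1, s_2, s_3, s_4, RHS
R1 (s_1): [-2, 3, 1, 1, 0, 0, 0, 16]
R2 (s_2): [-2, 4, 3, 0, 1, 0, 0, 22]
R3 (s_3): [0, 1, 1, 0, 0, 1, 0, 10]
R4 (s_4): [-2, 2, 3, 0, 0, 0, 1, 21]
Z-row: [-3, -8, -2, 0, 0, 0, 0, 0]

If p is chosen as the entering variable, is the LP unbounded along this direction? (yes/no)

yes

Every constraint-row entry in column p is ≤ 0, so increasing p is unbounded.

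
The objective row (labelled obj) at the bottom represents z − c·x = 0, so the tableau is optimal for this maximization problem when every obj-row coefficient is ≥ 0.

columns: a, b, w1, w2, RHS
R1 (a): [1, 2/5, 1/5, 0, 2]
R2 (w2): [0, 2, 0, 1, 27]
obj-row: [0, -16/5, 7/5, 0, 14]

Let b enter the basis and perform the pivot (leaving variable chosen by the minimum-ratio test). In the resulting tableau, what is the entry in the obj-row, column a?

Ratio test on column b — row 1: 2/(2/5) = 5; row 2: 27/2 = 27/2. Minimum is 5 at row 1 (a leaves); pivot element 2/5.
Divide row 1 by 2/5; eliminate column b from the other rows.
obj-row update in column a: 0 − (-16/5)·(5/2) = 8.

8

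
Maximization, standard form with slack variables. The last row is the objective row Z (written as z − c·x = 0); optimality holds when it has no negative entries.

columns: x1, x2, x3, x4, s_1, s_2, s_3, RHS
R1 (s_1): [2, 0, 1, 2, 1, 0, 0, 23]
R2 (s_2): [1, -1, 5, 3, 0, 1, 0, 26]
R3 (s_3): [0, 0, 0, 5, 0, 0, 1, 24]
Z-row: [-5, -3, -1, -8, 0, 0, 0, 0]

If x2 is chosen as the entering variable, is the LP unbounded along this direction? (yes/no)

yes

Every constraint-row entry in column x2 is ≤ 0, so increasing x2 is unbounded.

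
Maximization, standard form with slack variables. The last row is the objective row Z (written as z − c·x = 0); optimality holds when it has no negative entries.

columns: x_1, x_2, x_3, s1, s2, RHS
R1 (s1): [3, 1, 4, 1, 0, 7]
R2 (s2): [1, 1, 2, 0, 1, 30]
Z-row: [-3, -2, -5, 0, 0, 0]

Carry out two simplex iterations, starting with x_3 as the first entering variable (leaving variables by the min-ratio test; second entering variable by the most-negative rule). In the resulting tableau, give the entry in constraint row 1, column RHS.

7

Ratio test on column x_3 — row 1: 7/4 = 7/4; row 2: 30/2 = 15. Minimum is 7/4 at row 1 (s1 leaves); pivot element 4.
Divide row 1 by 4; eliminate column x_3 from the other rows.
Second iteration: most negative Z-row entry is -3/4 in column x_2, so x_2 enters.
Ratio test on column x_2 — row 1: (7/4)/(1/4) = 7; row 2: (53/2)/(1/2) = 53. Minimum is 7 at row 1 (x_3 leaves); pivot element 1/4.
Divide row 1 by 1/4; eliminate column x_2 from the other rows.
After both pivots, the entry at constraint row 1, column RHS is 7.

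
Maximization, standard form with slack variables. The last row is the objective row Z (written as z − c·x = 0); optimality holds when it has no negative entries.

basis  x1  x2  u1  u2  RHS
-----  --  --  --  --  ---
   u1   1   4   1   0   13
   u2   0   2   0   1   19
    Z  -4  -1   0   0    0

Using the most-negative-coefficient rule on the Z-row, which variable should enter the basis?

Negative Z-row entries: x1: -4, x2: -1.
The most negative is -4 in column x1, so x1 enters.

x1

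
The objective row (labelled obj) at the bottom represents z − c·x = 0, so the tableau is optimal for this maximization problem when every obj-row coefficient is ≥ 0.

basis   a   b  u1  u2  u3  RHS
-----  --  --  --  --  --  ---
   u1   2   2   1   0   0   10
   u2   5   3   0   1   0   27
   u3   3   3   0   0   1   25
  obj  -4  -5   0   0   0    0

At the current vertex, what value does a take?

a is not in the basis, so in the current basic feasible solution a = 0.

0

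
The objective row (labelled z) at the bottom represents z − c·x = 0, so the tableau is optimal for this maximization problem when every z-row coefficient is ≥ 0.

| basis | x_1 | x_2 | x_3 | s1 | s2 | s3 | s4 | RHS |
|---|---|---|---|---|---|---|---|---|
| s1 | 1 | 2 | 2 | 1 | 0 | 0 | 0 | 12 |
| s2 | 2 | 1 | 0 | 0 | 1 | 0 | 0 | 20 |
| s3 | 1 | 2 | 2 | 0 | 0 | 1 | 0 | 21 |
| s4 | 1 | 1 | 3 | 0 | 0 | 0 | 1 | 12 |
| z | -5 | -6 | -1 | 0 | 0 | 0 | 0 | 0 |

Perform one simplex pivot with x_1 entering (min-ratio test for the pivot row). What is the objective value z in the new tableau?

Ratio test on column x_1 — row 1: 12/1 = 12; row 2: 20/2 = 10; row 3: 21/1 = 21; row 4: 12/1 = 12. Minimum is 10 at row 2 (s2 leaves); pivot element 2.
Pivot on row 2; the z-row RHS becomes 0 − (-5)·10 = 50.

50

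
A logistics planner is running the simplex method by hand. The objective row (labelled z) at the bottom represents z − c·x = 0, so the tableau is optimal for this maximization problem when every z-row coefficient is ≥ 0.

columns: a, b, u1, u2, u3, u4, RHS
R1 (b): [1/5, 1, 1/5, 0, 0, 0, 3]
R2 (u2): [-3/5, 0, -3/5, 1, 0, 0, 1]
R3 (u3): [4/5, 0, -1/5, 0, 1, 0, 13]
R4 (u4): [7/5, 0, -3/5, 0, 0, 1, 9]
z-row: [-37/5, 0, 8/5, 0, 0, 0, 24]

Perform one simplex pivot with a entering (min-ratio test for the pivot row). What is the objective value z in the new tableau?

501/7

Ratio test on column a — row 1: 3/(1/5) = 15; row 2: entry -3/5 ≤ 0; row 3: 13/(4/5) = 65/4; row 4: 9/(7/5) = 45/7. Minimum is 45/7 at row 4 (u4 leaves); pivot element 7/5.
Pivot on row 4; the z-row RHS becomes 24 − (-37/5)·(45/7) = 501/7.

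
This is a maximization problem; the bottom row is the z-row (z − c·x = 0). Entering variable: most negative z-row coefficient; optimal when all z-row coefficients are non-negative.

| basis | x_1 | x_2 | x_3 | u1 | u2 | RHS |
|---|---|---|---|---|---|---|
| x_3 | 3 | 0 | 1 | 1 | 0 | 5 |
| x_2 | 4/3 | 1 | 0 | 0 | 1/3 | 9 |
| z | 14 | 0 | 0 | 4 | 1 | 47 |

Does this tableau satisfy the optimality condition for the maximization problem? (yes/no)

Every z-row coefficient is ≥ 0, so the tableau is optimal.

yes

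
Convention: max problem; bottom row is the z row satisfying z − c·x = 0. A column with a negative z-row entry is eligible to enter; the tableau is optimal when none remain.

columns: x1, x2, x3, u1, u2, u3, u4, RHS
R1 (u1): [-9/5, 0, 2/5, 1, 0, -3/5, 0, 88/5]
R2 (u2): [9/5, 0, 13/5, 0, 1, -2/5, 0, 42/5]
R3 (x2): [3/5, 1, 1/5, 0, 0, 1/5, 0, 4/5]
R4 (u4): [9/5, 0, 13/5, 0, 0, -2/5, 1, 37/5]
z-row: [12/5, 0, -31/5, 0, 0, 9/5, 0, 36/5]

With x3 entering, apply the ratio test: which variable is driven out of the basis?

u4

Column x3 entries and ratios — u1: (88/5)/(2/5) = 44; u2: (42/5)/(13/5) = 42/13; x2: (4/5)/(1/5) = 4; u4: (37/5)/(13/5) = 37/13.
Smallest ratio is 37/13 in the row of u4, so u4 leaves.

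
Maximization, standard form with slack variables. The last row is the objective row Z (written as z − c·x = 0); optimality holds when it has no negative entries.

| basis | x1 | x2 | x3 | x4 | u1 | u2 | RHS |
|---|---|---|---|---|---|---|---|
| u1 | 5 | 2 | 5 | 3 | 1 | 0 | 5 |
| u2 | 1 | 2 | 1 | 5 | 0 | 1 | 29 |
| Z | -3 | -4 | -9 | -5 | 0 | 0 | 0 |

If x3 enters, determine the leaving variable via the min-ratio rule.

Column x3 entries and ratios — u1: 5/5 = 1; u2: 29/1 = 29.
Smallest ratio is 1 in the row of u1, so u1 leaves.

u1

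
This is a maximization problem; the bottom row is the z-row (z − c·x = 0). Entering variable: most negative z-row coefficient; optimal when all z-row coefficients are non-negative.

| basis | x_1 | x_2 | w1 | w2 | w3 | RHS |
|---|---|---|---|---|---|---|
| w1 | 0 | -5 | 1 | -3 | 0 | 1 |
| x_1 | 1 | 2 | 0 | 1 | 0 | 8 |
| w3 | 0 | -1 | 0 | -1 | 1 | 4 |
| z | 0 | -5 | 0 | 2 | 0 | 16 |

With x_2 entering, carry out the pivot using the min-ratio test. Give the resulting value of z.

36

Ratio test on column x_2 — row 1: entry -5 ≤ 0; row 2: 8/2 = 4; row 3: entry -1 ≤ 0. Minimum is 4 at row 2 (x_1 leaves); pivot element 2.
Pivot on row 2; the z-row RHS becomes 16 − (-5)·4 = 36.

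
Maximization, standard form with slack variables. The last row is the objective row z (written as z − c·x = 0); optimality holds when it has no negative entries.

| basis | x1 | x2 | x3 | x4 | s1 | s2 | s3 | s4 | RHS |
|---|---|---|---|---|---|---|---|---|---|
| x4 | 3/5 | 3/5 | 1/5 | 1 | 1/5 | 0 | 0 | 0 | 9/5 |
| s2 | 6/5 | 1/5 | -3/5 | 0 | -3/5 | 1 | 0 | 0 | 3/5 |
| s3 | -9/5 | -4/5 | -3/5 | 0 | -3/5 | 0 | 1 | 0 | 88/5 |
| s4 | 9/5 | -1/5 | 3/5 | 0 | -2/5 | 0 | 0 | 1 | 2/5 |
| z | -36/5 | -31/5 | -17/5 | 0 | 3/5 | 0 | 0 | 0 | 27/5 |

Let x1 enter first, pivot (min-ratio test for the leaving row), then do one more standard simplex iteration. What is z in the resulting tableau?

Ratio test on column x1 — row 1: (9/5)/(3/5) = 3; row 2: (3/5)/(6/5) = 1/2; row 3: entry -9/5 ≤ 0; row 4: (2/5)/(9/5) = 2/9. Minimum is 2/9 at row 4 (s4 leaves); pivot element 9/5.
Pivot on row 4; the z-row RHS becomes 27/5 − (-36/5)·(2/9) = 7.
Next entering variable (most negative z-row entry -7): x2.
Ratio test on column x2 — row 1: (5/3)/(2/3) = 5/2; row 2: (1/3)/(1/3) = 1; row 3: entry -1 ≤ 0; row 4: entry -1/9 ≤ 0. Minimum is 1 at row 2 (s2 leaves); pivot element 1/3.
After the second pivot the z-row RHS is 7 − (-7)·1 = 14.

14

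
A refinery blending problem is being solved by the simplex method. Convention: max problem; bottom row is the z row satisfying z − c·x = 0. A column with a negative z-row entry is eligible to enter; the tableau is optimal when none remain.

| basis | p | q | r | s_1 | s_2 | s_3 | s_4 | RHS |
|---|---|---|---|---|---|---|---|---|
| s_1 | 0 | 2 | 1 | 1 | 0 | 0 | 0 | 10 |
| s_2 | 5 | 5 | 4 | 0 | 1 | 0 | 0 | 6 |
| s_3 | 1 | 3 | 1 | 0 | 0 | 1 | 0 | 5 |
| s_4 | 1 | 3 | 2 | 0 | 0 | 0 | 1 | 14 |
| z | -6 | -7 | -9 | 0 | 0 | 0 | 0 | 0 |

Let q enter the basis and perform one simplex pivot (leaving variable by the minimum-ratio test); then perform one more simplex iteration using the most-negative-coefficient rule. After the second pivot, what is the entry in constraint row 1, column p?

-5/4

Ratio test on column q — row 1: 10/2 = 5; row 2: 6/5 = 6/5; row 3: 5/3 = 5/3; row 4: 14/3 = 14/3. Minimum is 6/5 at row 2 (s_2 leaves); pivot element 5.
Divide row 2 by 5; eliminate column q from the other rows.
Second iteration: most negative z-row entry is -17/5 in column r, so r enters.
Ratio test on column r — row 1: entry -3/5 ≤ 0; row 2: (6/5)/(4/5) = 3/2; row 3: entry -7/5 ≤ 0; row 4: entry -2/5 ≤ 0. Minimum is 3/2 at row 2 (q leaves); pivot element 4/5.
Divide row 2 by 4/5; eliminate column r from the other rows.
After both pivots, the entry at constraint row 1, column p is -5/4.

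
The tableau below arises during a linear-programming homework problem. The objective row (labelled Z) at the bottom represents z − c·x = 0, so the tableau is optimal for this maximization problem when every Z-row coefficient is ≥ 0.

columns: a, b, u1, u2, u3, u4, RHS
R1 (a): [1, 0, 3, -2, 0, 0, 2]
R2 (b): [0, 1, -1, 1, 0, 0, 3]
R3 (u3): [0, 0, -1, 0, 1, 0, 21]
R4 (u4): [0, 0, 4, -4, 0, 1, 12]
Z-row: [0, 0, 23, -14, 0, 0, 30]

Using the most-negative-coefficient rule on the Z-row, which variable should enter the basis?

u2

Negative Z-row entries: u2: -14.
The most negative is -14 in column u2, so u2 enters.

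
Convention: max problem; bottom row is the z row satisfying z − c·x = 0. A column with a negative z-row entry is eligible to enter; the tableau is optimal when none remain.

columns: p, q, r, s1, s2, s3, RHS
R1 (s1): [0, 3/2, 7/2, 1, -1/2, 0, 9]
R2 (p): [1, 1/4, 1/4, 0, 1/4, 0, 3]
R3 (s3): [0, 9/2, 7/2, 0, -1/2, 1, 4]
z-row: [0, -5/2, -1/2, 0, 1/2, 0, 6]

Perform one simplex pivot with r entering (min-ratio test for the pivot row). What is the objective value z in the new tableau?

46/7

Ratio test on column r — row 1: 9/(7/2) = 18/7; row 2: 3/(1/4) = 12; row 3: 4/(7/2) = 8/7. Minimum is 8/7 at row 3 (s3 leaves); pivot element 7/2.
Pivot on row 3; the z-row RHS becomes 6 − (-1/2)·(8/7) = 46/7.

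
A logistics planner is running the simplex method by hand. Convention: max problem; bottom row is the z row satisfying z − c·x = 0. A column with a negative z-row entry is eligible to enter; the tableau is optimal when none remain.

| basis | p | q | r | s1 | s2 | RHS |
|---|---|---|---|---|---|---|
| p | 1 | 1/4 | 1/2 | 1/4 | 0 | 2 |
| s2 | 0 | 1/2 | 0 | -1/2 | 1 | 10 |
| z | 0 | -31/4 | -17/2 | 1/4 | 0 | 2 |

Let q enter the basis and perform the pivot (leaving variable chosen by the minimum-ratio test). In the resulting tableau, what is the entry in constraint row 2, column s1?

-1

Ratio test on column q — row 1: 2/(1/4) = 8; row 2: 10/(1/2) = 20. Minimum is 8 at row 1 (p leaves); pivot element 1/4.
Divide row 1 by 1/4; eliminate column q from the other rows.
Row 2 update in column s1: -1/2 − (1/2)·1 = -1.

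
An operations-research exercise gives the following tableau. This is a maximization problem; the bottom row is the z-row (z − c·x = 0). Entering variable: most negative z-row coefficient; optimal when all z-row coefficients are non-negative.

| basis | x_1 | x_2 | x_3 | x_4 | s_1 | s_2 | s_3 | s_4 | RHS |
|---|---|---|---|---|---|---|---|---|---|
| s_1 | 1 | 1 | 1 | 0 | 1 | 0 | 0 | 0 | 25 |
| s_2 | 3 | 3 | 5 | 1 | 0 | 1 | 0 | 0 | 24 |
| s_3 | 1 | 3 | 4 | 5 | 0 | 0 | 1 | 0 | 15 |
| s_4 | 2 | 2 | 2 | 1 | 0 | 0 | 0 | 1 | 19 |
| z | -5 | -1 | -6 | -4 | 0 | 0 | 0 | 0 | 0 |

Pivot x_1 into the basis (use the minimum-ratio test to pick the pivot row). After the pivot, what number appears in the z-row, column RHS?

Ratio test on column x_1 — row 1: 25/1 = 25; row 2: 24/3 = 8; row 3: 15/1 = 15; row 4: 19/2 = 19/2. Minimum is 8 at row 2 (s_2 leaves); pivot element 3.
Divide row 2 by 3; eliminate column x_1 from the other rows.
z-row update in column RHS: 0 − (-5)·8 = 40.

40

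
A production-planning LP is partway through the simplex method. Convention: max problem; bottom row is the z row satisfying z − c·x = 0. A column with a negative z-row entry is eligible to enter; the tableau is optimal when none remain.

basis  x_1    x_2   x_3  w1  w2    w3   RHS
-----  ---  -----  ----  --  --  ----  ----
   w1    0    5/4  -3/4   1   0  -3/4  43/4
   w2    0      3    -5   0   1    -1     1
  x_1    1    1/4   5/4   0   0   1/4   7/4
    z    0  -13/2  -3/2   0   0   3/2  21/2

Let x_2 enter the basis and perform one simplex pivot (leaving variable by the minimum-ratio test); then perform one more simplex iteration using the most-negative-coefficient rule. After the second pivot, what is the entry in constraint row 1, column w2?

Ratio test on column x_2 — row 1: (43/4)/(5/4) = 43/5; row 2: 1/3 = 1/3; row 3: (7/4)/(1/4) = 7. Minimum is 1/3 at row 2 (w2 leaves); pivot element 3.
Divide row 2 by 3; eliminate column x_2 from the other rows.
Second iteration: most negative z-row entry is -37/3 in column x_3, so x_3 enters.
Ratio test on column x_3 — row 1: (31/3)/(4/3) = 31/4; row 2: entry -5/3 ≤ 0; row 3: (5/3)/(5/3) = 1. Minimum is 1 at row 3 (x_1 leaves); pivot element 5/3.
Divide row 3 by 5/3; eliminate column x_3 from the other rows.
After both pivots, the entry at constraint row 1, column w2 is -7/20.

-7/20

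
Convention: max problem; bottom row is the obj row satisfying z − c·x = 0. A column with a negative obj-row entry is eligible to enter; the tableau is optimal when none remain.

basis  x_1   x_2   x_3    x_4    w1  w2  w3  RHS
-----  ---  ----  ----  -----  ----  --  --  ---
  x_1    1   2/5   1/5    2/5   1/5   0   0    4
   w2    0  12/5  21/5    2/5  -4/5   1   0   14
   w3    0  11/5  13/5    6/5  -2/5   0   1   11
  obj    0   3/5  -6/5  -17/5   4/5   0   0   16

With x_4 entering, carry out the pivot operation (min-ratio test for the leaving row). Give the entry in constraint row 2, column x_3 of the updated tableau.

Ratio test on column x_4 — row 1: 4/(2/5) = 10; row 2: 14/(2/5) = 35; row 3: 11/(6/5) = 55/6. Minimum is 55/6 at row 3 (w3 leaves); pivot element 6/5.
Divide row 3 by 6/5; eliminate column x_4 from the other rows.
Row 2 update in column x_3: 21/5 − (2/5)·(13/6) = 10/3.

10/3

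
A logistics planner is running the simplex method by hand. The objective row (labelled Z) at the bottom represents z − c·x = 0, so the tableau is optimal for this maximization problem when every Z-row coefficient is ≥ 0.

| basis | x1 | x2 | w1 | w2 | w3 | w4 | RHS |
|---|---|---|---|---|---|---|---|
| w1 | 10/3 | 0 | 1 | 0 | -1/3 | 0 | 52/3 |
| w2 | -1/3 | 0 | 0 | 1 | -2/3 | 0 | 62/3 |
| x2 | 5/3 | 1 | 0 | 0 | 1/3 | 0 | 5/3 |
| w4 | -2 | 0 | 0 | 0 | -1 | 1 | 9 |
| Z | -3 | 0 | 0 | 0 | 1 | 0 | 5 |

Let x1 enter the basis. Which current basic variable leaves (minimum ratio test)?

x2

Column x1 entries and ratios — w1: (52/3)/(10/3) = 26/5; w2: -1/3 ≤ 0, skip; x2: (5/3)/(5/3) = 1; w4: -2 ≤ 0, skip.
Smallest ratio is 1 in the row of x2, so x2 leaves.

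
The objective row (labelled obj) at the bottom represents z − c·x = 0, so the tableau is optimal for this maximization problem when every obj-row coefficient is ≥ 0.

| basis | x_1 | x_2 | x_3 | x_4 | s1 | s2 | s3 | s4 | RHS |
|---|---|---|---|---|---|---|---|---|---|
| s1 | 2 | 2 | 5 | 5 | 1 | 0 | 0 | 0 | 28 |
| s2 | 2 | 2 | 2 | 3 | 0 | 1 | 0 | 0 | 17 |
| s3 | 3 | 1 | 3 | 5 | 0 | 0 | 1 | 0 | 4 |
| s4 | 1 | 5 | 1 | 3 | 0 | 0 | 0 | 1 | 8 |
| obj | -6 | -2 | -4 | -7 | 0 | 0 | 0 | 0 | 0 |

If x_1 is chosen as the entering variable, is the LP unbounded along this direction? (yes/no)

no

Column x_1 has positive entries in row(s) 1, 2, 3, 4, so the ratio test bounds it — not unbounded.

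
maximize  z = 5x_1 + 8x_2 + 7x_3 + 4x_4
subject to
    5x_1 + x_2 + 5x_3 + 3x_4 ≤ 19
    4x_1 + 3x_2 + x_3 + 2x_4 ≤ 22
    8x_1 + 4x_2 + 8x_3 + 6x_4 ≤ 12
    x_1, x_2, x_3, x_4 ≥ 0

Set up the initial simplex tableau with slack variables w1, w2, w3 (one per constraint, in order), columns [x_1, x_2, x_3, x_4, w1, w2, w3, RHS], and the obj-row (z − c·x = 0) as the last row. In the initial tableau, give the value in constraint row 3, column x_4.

6

Constraint 3 has coefficient 6 on x_4.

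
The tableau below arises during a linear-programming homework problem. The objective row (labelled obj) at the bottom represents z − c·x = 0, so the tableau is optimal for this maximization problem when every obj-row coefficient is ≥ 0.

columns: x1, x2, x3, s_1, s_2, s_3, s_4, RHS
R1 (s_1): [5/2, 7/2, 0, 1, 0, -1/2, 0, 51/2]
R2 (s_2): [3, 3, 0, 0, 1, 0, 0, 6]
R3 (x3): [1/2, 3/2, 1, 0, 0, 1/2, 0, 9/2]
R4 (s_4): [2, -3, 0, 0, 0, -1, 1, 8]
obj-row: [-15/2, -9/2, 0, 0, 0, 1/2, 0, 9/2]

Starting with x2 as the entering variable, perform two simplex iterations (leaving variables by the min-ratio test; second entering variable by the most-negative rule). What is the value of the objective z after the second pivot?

39/2

Ratio test on column x2 — row 1: (51/2)/(7/2) = 51/7; row 2: 6/3 = 2; row 3: (9/2)/(3/2) = 3; row 4: entry -3 ≤ 0. Minimum is 2 at row 2 (s_2 leaves); pivot element 3.
Pivot on row 2; the obj-row RHS becomes 9/2 − (-9/2)·2 = 27/2.
Next entering variable (most negative obj-row entry -3): x1.
Ratio test on column x1 — row 1: entry -1 ≤ 0; row 2: 2/1 = 2; row 3: entry -1 ≤ 0; row 4: 14/5 = 14/5. Minimum is 2 at row 2 (x2 leaves); pivot element 1.
After the second pivot the obj-row RHS is 27/2 − (-3)·2 = 39/2.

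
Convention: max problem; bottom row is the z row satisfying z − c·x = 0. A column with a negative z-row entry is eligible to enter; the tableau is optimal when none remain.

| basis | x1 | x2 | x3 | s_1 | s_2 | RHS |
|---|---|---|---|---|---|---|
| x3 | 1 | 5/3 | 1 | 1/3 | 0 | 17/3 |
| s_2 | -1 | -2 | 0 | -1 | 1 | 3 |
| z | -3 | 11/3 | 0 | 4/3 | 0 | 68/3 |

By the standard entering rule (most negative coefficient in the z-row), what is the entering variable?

x1

Negative z-row entries: x1: -3.
The most negative is -3 in column x1, so x1 enters.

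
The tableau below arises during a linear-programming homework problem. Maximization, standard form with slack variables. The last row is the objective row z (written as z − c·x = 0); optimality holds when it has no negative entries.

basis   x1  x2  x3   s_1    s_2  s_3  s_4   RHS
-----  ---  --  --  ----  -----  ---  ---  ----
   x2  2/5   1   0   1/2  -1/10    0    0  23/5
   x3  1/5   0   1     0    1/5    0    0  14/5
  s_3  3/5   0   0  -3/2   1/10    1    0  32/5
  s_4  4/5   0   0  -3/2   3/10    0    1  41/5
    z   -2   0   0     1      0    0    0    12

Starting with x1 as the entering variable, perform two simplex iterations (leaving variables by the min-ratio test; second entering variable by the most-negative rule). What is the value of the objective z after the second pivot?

Ratio test on column x1 — row 1: (23/5)/(2/5) = 23/2; row 2: (14/5)/(1/5) = 14; row 3: (32/5)/(3/5) = 32/3; row 4: (41/5)/(4/5) = 41/4. Minimum is 41/4 at row 4 (s_4 leaves); pivot element 4/5.
Pivot on row 4; the z-row RHS becomes 12 − (-2)·(41/4) = 65/2.
Next entering variable (most negative z-row entry -11/4): s_1.
Ratio test on column s_1 — row 1: (1/2)/(5/4) = 2/5; row 2: (3/4)/(3/8) = 2; row 3: entry -3/8 ≤ 0; row 4: entry -15/8 ≤ 0. Minimum is 2/5 at row 1 (x2 leaves); pivot element 5/4.
After the second pivot the z-row RHS is 65/2 − (-11/4)·(2/5) = 168/5.

168/5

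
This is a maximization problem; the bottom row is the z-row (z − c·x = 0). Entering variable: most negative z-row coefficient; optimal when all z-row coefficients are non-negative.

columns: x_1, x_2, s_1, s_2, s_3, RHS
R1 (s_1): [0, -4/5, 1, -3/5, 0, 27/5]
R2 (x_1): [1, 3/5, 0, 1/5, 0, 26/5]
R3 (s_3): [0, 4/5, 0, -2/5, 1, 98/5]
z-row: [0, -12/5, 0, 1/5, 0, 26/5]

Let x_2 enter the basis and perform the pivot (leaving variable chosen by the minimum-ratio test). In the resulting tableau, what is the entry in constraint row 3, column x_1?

-4/3

Ratio test on column x_2 — row 1: entry -4/5 ≤ 0; row 2: (26/5)/(3/5) = 26/3; row 3: (98/5)/(4/5) = 49/2. Minimum is 26/3 at row 2 (x_1 leaves); pivot element 3/5.
Divide row 2 by 3/5; eliminate column x_2 from the other rows.
Row 3 update in column x_1: 0 − (4/5)·(5/3) = -4/3.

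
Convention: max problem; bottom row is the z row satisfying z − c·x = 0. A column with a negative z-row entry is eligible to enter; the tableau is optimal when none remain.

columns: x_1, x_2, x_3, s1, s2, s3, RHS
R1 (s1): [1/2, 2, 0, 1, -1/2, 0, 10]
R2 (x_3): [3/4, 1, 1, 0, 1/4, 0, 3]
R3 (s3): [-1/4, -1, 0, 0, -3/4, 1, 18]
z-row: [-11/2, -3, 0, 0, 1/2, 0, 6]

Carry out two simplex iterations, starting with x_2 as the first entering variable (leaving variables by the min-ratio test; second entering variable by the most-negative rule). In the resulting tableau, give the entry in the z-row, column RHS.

28

Ratio test on column x_2 — row 1: 10/2 = 5; row 2: 3/1 = 3; row 3: entry -1 ≤ 0. Minimum is 3 at row 2 (x_3 leaves); pivot element 1.
Divide row 2 by 1; eliminate column x_2 from the other rows.
Second iteration: most negative z-row entry is -13/4 in column x_1, so x_1 enters.
Ratio test on column x_1 — row 1: entry -1 ≤ 0; row 2: 3/(3/4) = 4; row 3: 21/(1/2) = 42. Minimum is 4 at row 2 (x_2 leaves); pivot element 3/4.
Divide row 2 by 3/4; eliminate column x_1 from the other rows.
After both pivots, the entry at the z-row, column RHS is 28.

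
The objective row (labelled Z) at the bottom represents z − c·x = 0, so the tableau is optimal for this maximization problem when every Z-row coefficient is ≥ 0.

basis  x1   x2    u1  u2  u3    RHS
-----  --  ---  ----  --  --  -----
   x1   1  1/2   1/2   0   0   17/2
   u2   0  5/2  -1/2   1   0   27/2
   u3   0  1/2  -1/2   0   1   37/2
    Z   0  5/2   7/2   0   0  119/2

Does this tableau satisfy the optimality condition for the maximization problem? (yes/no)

Every Z-row coefficient is ≥ 0, so the tableau is optimal.

yes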